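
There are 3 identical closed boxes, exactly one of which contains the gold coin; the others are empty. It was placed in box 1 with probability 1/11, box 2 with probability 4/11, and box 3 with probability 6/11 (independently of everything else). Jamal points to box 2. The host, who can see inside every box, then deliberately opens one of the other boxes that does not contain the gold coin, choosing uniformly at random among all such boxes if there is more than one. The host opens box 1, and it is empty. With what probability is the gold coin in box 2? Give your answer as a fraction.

1/4

Consider each possible location of the gold coin in turn.
If it is in box 1 (prior 1/11): the host opened box 1, so this case is ruled out; weight (1/11)·0 = 0.
If it is in box 2 (prior 4/11): the host has 2 equally likely choices, so probability 1/2; weight (4/11)·(1/2) = 2/11.
If it is in box 3 (prior 6/11): the host has no choice, probability 1; weight (6/11)·1 = 6/11.
The weights sum to 8/11.
So P(the gold coin in box 2 | the host opened box 1) = (2/11) / (8/11) = 1/4.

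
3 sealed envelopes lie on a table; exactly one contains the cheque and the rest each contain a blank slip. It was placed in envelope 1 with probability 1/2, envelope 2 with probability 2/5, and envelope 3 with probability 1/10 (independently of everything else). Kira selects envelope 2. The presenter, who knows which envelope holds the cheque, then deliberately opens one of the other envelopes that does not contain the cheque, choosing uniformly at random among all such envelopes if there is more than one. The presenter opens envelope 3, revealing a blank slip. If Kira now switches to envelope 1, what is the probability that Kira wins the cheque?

5/7

Condition on the true location of the cheque.
If it is in envelope 1 (prior 1/2): the presenter has no choice, probability 1; weight (1/2)·1 = 1/2.
If it is in envelope 2 (prior 2/5): the presenter has 2 equally likely choices, so probability 1/2; weight (2/5)·(1/2) = 1/5.
If it is in envelope 3 (prior 1/10): the presenter opened envelope 3, so this case is ruled out; weight (1/10)·0 = 0.
The weights sum to 7/10.
So P(the cheque in envelope 1 | the presenter opened envelope 3) = (1/2) / (7/10) = 5/7.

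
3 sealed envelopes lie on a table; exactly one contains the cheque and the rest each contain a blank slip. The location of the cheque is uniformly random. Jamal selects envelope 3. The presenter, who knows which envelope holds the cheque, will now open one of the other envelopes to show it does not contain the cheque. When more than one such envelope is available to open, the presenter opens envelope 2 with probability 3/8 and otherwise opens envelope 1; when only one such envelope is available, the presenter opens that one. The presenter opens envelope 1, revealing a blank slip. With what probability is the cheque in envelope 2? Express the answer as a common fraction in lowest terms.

Consider each possible location of the cheque in turn.
If it is in envelope 1 (prior 1/3): the presenter opened envelope 1, so this case is ruled out; weight (1/3)·0 = 0.
If it is in envelope 2 (prior 1/3): only envelope 1 is available, probability 1; weight (1/3)·1 = 1/3.
If it is in envelope 3 (prior 1/3): envelope 2 is available but not opened, probability 5/8; weight (1/3)·(5/8) = 5/24.
The weights sum to 13/24.
So P(the cheque in envelope 2 | the presenter opened envelope 1) = (1/3) / (13/24) = 8/13.

8/13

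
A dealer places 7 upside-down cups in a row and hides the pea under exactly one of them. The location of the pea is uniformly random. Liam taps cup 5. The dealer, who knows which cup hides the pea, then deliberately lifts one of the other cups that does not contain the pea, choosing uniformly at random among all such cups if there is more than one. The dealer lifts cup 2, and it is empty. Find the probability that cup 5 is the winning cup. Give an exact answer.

1/7

Apply Bayes' rule, conditioning on where the pea actually is.
If it is under any of cups 1, 3, 4, 6, and 7 (prior 1/7 each): the dealer has 5 equally likely choices, so probability 1/5; weight (1/7)·(1/5) = 1/35 each.
If it is under cup 2 (prior 1/7): the dealer opened cup 2, so this case is ruled out; weight (1/7)·0 = 0.
If it is under cup 5 (prior 1/7): the dealer has 6 equally likely choices, so probability 1/6; weight (1/7)·(1/6) = 1/42.
The weights sum to 1/6.
So P(the pea under cup 5 | the dealer opened cup 2) = (1/42) / (1/6) = 1/7.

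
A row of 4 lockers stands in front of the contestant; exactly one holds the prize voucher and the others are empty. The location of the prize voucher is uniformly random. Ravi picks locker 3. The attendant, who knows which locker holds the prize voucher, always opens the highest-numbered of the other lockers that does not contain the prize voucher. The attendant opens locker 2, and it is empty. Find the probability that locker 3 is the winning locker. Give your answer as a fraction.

0

Condition on the true location of the prize voucher.
If it is in either of lockers 1 and 3 (prior 1/4 each): the attendant would have opened locker 4 instead, probability 0; weight (1/4)·0 = 0 each.
If it is in locker 2 (prior 1/4): the attendant opened locker 2, so this case is ruled out; weight (1/4)·0 = 0.
If it is in locker 4 (prior 1/4): locker 2 is the highest-numbered option available, probability 1; weight (1/4)·1 = 1/4.
The weights sum to 1/4.
So P(the prize voucher in locker 3 | the attendant opened locker 2) = 0 / (1/4) = 0.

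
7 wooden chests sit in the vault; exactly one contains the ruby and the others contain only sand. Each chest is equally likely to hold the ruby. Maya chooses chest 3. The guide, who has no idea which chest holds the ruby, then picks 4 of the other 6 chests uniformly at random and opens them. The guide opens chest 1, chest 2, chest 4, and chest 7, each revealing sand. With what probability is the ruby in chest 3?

Condition on the true location of the ruby.
If it is in any of chests 1, 2, 4, and 7 (prior 1/7 each): that chest was opened and seen not to hold the prize — ruled out; weight (1/7)·0 = 0 each.
If it is in any of chests 3, 5, and 6 (prior 1/7 each): the guide picks exactly this set with probability 1/15 regardless, and none is the prize; weight (1/7)·(1/15) = 1/105 each.
The weights sum to 1/35.
So P(the ruby in chest 3 | the guide opened chest 1, chest 2, chest 4, and chest 7) = (1/105) / (1/35) = 1/3.

1/3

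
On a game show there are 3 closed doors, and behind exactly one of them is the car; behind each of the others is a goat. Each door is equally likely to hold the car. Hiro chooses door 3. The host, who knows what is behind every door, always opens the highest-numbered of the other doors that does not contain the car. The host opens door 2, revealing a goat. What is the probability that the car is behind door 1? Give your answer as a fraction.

1/2

Consider each possible location of the car in turn.
If it is behind either of doors 1 and 3 (prior 1/3 each): door 2 is the highest-numbered option available, probability 1; weight (1/3)·1 = 1/3 each.
If it is behind door 2 (prior 1/3): the host opened door 2, so this case is ruled out; weight (1/3)·0 = 0.
The weights sum to 2/3.
So P(the car behind door 1 | the host opened door 2) = (1/3) / (2/3) = 1/2.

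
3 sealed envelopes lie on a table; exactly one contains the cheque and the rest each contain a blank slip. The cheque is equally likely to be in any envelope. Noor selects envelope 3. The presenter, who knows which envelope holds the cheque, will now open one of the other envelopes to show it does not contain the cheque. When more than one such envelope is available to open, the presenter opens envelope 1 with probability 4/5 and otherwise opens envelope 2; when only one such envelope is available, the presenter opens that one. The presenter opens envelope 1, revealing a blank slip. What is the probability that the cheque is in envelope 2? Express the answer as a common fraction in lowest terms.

5/9

Condition on the true location of the cheque.
If it is in envelope 1 (prior 1/3): the presenter opened envelope 1, so this case is ruled out; weight (1/3)·0 = 0.
If it is in envelope 2 (prior 1/3): only envelope 1 is available, probability 1; weight (1/3)·1 = 1/3.
If it is in envelope 3 (prior 1/3): envelope 1 is available, opened with probability 4/5; weight (1/3)·(4/5) = 4/15.
The weights sum to 3/5.
So P(the cheque in envelope 2 | the presenter opened envelope 1) = (1/3) / (3/5) = 5/9.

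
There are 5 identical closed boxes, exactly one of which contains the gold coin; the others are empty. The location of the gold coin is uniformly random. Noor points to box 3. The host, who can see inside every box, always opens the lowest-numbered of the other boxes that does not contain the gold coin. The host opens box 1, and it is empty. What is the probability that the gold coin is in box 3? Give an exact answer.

Consider each possible location of the gold coin in turn.
If it is in box 1 (prior 1/5): the host opened box 1, so this case is ruled out; weight (1/5)·0 = 0.
If it is in any of boxes 2, 3, 4, and 5 (prior 1/5 each): box 1 is the lowest-numbered option available, probability 1; weight (1/5)·1 = 1/5 each.
The weights sum to 4/5.
So P(the gold coin in box 3 | the host opened box 1) = (1/5) / (4/5) = 1/4.

1/4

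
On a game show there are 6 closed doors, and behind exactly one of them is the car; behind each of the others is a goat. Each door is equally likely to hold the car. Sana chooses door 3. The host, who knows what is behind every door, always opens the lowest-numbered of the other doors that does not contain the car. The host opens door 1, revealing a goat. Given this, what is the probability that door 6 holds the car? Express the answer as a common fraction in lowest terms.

Apply Bayes' rule, conditioning on where the car actually is.
If it is behind door 1 (prior 1/6): the host opened door 1, so this case is ruled out; weight (1/6)·0 = 0.
If it is behind any of doors 2, 3, 4, 5, and 6 (prior 1/6 each): door 1 is the lowest-numbered option available, probability 1; weight (1/6)·1 = 1/6 each.
The weights sum to 5/6.
So P(the car behind door 6 | the host opened door 1) = (1/6) / (5/6) = 1/5.

1/5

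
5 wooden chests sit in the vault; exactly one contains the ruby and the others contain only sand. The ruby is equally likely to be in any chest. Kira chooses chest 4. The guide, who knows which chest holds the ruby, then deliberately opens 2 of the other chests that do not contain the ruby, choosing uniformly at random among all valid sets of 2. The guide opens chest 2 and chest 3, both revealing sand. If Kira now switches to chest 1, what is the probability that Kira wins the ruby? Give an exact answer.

Consider each possible location of the ruby in turn.
If it is in either of chests 1 and 5 (prior 1/5 each): the guide has 3 equally likely choices, so probability 1/3; weight (1/5)·(1/3) = 1/15 each.
If it is in either of chests 2 and 3 (prior 1/5 each): that chest was opened and seen not to hold the prize — ruled out; weight (1/5)·0 = 0 each.
If it is in chest 4 (prior 1/5): the guide has 6 equally likely choices, so probability 1/6; weight (1/5)·(1/6) = 1/30.
The weights sum to 1/6.
So P(the ruby in chest 1 | the guide opened chest 2 and chest 3) = (1/15) / (1/6) = 2/5.

2/5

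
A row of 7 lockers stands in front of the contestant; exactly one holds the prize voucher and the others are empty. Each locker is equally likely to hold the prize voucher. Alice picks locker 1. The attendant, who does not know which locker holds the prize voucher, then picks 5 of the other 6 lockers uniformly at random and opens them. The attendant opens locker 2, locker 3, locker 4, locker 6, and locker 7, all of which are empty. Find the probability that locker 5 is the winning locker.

1/2

Consider each possible location of the prize voucher in turn.
If it is in either of lockers 1 and 5 (prior 1/7 each): the attendant picks exactly this set with probability 1/6 regardless, and none is the prize; weight (1/7)·(1/6) = 1/42 each.
If it is in any of lockers 2, 3, 4, 6, and 7 (prior 1/7 each): that locker was opened and seen not to hold the prize — ruled out; weight (1/7)·0 = 0 each.
The weights sum to 1/21.
So P(the prize voucher in locker 5 | the attendant opened locker 2, locker 3, locker 4, locker 6, and locker 7) = (1/42) / (1/21) = 1/2.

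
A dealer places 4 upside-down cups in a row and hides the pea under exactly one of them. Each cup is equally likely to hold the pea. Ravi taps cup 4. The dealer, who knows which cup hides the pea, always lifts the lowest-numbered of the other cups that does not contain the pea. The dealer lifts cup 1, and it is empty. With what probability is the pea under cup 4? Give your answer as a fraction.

1/3

Consider each possible location of the pea in turn.
If it is under cup 1 (prior 1/4): the dealer opened cup 1, so this case is ruled out; weight (1/4)·0 = 0.
If it is under any of cups 2, 3, and 4 (prior 1/4 each): cup 1 is the lowest-numbered option available, probability 1; weight (1/4)·1 = 1/4 each.
The weights sum to 3/4.
So P(the pea under cup 4 | the dealer opened cup 1) = (1/4) / (3/4) = 1/3.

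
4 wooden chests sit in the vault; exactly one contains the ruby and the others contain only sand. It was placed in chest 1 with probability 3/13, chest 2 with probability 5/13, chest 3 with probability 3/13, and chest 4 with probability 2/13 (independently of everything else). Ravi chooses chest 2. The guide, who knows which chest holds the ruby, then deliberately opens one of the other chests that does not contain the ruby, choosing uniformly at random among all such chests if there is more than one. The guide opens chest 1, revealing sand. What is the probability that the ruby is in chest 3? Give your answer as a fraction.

Apply Bayes' rule, conditioning on where the ruby actually is.
If it is in chest 1 (prior 3/13): the guide opened chest 1, so this case is ruled out; weight (3/13)·0 = 0.
If it is in chest 2 (prior 5/13): the guide has 3 equally likely choices, so probability 1/3; weight (5/13)·(1/3) = 5/39.
If it is in chest 3 (prior 3/13): the guide has 2 equally likely choices, so probability 1/2; weight (3/13)·(1/2) = 3/26.
If it is in chest 4 (prior 2/13): the guide has 2 equally likely choices, so probability 1/2; weight (2/13)·(1/2) = 1/13.
The weights sum to 25/78.
So P(the ruby in chest 3 | the guide opened chest 1) = (3/26) / (25/78) = 9/25.

9/25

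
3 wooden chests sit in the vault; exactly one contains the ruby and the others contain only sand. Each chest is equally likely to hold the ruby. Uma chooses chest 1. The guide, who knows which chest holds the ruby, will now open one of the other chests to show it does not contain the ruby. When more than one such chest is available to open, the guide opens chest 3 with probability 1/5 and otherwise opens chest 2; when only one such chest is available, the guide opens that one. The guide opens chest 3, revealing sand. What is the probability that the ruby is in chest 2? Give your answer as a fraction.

5/6

Consider each possible location of the ruby in turn.
If it is in chest 1 (prior 1/3): chest 3 is available, opened with probability 1/5; weight (1/3)·(1/5) = 1/15.
If it is in chest 2 (prior 1/3): only chest 3 is available, probability 1; weight (1/3)·1 = 1/3.
If it is in chest 3 (prior 1/3): the guide opened chest 3, so this case is ruled out; weight (1/3)·0 = 0.
The weights sum to 2/5.
So P(the ruby in chest 2 | the guide opened chest 3) = (1/3) / (2/5) = 5/6.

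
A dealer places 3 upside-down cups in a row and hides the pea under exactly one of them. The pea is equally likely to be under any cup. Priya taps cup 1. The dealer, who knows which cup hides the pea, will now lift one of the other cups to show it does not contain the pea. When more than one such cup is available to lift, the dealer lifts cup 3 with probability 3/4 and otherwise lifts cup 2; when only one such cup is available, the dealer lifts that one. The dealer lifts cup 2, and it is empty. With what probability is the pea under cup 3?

Condition on the true location of the pea.
If it is under cup 1 (prior 1/3): cup 3 is available but not opened, probability 1/4; weight (1/3)·(1/4) = 1/12.
If it is under cup 2 (prior 1/3): the dealer opened cup 2, so this case is ruled out; weight (1/3)·0 = 0.
If it is under cup 3 (prior 1/3): only cup 2 is available, probability 1; weight (1/3)·1 = 1/3.
The weights sum to 5/12.
So P(the pea under cup 3 | the dealer opened cup 2) = (1/3) / (5/12) = 4/5.

4/5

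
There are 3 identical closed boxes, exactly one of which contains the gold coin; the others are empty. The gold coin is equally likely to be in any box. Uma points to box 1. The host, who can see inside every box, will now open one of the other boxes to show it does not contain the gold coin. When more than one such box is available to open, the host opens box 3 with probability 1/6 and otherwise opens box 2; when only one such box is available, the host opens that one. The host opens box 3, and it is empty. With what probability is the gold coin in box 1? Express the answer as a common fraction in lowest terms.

Condition on the true location of the gold coin.
If it is in box 1 (prior 1/3): box 3 is available, opened with probability 1/6; weight (1/3)·(1/6) = 1/18.
If it is in box 2 (prior 1/3): only box 3 is available, probability 1; weight (1/3)·1 = 1/3.
If it is in box 3 (prior 1/3): the host opened box 3, so this case is ruled out; weight (1/3)·0 = 0.
The weights sum to 7/18.
So P(the gold coin in box 1 | the host opened box 3) = (1/18) / (7/18) = 1/7.

1/7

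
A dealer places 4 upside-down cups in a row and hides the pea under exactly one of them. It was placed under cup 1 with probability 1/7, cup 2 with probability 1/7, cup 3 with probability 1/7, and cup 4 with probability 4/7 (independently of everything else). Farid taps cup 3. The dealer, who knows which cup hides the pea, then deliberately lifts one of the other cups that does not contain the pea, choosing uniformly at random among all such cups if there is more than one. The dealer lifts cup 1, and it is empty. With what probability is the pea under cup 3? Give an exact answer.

2/17

Consider each possible location of the pea in turn.
If it is under cup 1 (prior 1/7): the dealer opened cup 1, so this case is ruled out; weight (1/7)·0 = 0.
If it is under cup 2 (prior 1/7): the dealer has 2 equally likely choices, so probability 1/2; weight (1/7)·(1/2) = 1/14.
If it is under cup 3 (prior 1/7): the dealer has 3 equally likely choices, so probability 1/3; weight (1/7)·(1/3) = 1/21.
If it is under cup 4 (prior 4/7): the dealer has 2 equally likely choices, so probability 1/2; weight (4/7)·(1/2) = 2/7.
The weights sum to 17/42.
So P(the pea under cup 3 | the dealer opened cup 1) = (1/21) / (17/42) = 2/17.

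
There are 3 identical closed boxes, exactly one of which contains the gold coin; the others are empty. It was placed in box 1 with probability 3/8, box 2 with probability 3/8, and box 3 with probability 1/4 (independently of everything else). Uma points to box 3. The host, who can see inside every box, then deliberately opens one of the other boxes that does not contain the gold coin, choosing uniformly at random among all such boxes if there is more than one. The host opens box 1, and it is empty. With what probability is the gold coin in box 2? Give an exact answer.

3/4

Consider each possible location of the gold coin in turn.
If it is in box 1 (prior 3/8): the host opened box 1, so this case is ruled out; weight (3/8)·0 = 0.
If it is in box 2 (prior 3/8): the host has no choice, probability 1; weight (3/8)·1 = 3/8.
If it is in box 3 (prior 1/4): the host has 2 equally likely choices, so probability 1/2; weight (1/4)·(1/2) = 1/8.
The weights sum to 1/2.
So P(the gold coin in box 2 | the host opened box 1) = (3/8) / (1/2) = 3/4.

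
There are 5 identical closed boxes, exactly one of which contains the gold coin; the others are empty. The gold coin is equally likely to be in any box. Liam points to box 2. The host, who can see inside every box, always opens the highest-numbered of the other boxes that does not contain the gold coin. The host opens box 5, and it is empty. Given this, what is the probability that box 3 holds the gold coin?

1/4

Condition on the true location of the gold coin.
If it is in any of boxes 1, 2, 3, and 4 (prior 1/5 each): box 5 is the highest-numbered option available, probability 1; weight (1/5)·1 = 1/5 each.
If it is in box 5 (prior 1/5): the host opened box 5, so this case is ruled out; weight (1/5)·0 = 0.
The weights sum to 4/5.
So P(the gold coin in box 3 | the host opened box 5) = (1/5) / (4/5) = 1/4.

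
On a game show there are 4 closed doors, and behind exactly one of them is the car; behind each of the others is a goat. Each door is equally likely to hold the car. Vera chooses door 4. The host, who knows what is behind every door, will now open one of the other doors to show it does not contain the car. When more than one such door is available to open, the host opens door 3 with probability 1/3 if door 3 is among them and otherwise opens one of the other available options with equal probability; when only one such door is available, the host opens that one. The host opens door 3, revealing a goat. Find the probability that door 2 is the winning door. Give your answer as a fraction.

1/3

Consider each possible location of the car in turn.
If it is behind any of doors 1, 2, and 4 (prior 1/4 each): door 3 is available, opened with probability 1/3; weight (1/4)·(1/3) = 1/12 each.
If it is behind door 3 (prior 1/4): the host opened door 3, so this case is ruled out; weight (1/4)·0 = 0.
The weights sum to 1/4.
So P(the car behind door 2 | the host opened door 3) = (1/12) / (1/4) = 1/3.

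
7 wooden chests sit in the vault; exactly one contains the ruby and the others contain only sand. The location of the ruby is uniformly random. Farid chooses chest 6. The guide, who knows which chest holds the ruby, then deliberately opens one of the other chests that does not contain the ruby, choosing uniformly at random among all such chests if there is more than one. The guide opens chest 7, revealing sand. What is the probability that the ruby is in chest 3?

6/35

Consider each possible location of the ruby in turn.
If it is in any of chests 1, 2, 3, 4, and 5 (prior 1/7 each): the guide has 5 equally likely choices, so probability 1/5; weight (1/7)·(1/5) = 1/35 each.
If it is in chest 6 (prior 1/7): the guide has 6 equally likely choices, so probability 1/6; weight (1/7)·(1/6) = 1/42.
If it is in chest 7 (prior 1/7): the guide opened chest 7, so this case is ruled out; weight (1/7)·0 = 0.
The weights sum to 1/6.
So P(the ruby in chest 3 | the guide opened chest 7) = (1/35) / (1/6) = 6/35.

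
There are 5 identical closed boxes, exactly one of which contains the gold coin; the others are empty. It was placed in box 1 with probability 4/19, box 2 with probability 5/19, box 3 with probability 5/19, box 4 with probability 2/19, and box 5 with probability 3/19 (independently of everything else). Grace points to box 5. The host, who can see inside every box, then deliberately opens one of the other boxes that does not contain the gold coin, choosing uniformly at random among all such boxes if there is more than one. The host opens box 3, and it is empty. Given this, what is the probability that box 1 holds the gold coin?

Condition on the true location of the gold coin.
If it is in box 1 (prior 4/19): the host has 3 equally likely choices, so probability 1/3; weight (4/19)·(1/3) = 4/57.
If it is in box 2 (prior 5/19): the host has 3 equally likely choices, so probability 1/3; weight (5/19)·(1/3) = 5/57.
If it is in box 3 (prior 5/19): the host opened box 3, so this case is ruled out; weight (5/19)·0 = 0.
If it is in box 4 (prior 2/19): the host has 3 equally likely choices, so probability 1/3; weight (2/19)·(1/3) = 2/57.
If it is in box 5 (prior 3/19): the host has 4 equally likely choices, so probability 1/4; weight (3/19)·(1/4) = 3/76.
The weights sum to 53/228.
So P(the gold coin in box 1 | the host opened box 3) = (4/57) / (53/228) = 16/53.

16/53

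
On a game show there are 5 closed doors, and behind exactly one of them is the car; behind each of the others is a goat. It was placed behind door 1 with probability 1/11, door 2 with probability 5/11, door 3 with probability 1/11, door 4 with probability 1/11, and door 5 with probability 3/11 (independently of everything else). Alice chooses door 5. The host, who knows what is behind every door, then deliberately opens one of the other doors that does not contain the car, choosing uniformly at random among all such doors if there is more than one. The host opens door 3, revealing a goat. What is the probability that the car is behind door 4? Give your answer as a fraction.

Consider each possible location of the car in turn.
If it is behind either of doors 1 and 4 (prior 1/11 each): the host has 3 equally likely choices, so probability 1/3; weight (1/11)·(1/3) = 1/33 each.
If it is behind door 2 (prior 5/11): the host has 3 equally likely choices, so probability 1/3; weight (5/11)·(1/3) = 5/33.
If it is behind door 3 (prior 1/11): the host opened door 3, so this case is ruled out; weight (1/11)·0 = 0.
If it is behind door 5 (prior 3/11): the host has 4 equally likely choices, so probability 1/4; weight (3/11)·(1/4) = 3/44.
The weights sum to 37/132.
So P(the car behind door 4 | the host opened door 3) = (1/33) / (37/132) = 4/37.

4/37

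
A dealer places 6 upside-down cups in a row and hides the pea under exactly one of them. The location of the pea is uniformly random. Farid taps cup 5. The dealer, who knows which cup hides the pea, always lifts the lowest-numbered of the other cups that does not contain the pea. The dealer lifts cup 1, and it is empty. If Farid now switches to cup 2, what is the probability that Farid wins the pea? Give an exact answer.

Consider each possible location of the pea in turn.
If it is under cup 1 (prior 1/6): the dealer opened cup 1, so this case is ruled out; weight (1/6)·0 = 0.
If it is under any of cups 2, 3, 4, 5, and 6 (prior 1/6 each): cup 1 is the lowest-numbered option available, probability 1; weight (1/6)·1 = 1/6 each.
The weights sum to 5/6.
So P(the pea under cup 2 | the dealer opened cup 1) = (1/6) / (5/6) = 1/5.

1/5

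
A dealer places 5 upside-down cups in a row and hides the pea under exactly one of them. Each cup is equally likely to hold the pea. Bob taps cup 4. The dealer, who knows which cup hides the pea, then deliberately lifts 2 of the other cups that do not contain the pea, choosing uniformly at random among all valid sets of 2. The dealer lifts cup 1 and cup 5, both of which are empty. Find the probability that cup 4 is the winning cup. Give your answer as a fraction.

1/5

Condition on the true location of the pea.
If it is under either of cups 1 and 5 (prior 1/5 each): that cup was opened and seen not to hold the prize — ruled out; weight (1/5)·0 = 0 each.
If it is under either of cups 2 and 3 (prior 1/5 each): the dealer has 3 equally likely choices, so probability 1/3; weight (1/5)·(1/3) = 1/15 each.
If it is under cup 4 (prior 1/5): the dealer has 6 equally likely choices, so probability 1/6; weight (1/5)·(1/6) = 1/30.
The weights sum to 1/6.
So P(the pea under cup 4 | the dealer opened cup 1 and cup 5) = (1/30) / (1/6) = 1/5.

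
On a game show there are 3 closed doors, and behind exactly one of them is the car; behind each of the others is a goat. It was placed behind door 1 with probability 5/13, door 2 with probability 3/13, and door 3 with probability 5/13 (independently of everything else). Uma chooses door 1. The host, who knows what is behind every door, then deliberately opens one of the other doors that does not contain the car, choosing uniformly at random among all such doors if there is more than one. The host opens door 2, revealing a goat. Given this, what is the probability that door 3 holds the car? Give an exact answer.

2/3

Condition on the true location of the car.
If it is behind door 1 (prior 5/13): the host has 2 equally likely choices, so probability 1/2; weight (5/13)·(1/2) = 5/26.
If it is behind door 2 (prior 3/13): the host opened door 2, so this case is ruled out; weight (3/13)·0 = 0.
If it is behind door 3 (prior 5/13): the host has no choice, probability 1; weight (5/13)·1 = 5/13.
The weights sum to 15/26.
So P(the car behind door 3 | the host opened door 2) = (5/13) / (15/26) = 2/3.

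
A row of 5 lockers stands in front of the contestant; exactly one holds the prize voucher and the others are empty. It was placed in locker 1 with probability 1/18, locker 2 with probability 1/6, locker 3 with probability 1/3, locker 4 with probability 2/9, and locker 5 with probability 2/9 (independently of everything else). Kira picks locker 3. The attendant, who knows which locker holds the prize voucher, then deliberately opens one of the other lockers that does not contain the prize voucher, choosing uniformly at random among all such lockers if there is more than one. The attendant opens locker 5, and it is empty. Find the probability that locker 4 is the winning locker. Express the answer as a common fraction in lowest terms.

Condition on the true location of the prize voucher.
If it is in locker 1 (prior 1/18): the attendant has 3 equally likely choices, so probability 1/3; weight (1/18)·(1/3) = 1/54.
If it is in locker 2 (prior 1/6): the attendant has 3 equally likely choices, so probability 1/3; weight (1/6)·(1/3) = 1/18.
If it is in locker 3 (prior 1/3): the attendant has 4 equally likely choices, so probability 1/4; weight (1/3)·(1/4) = 1/12.
If it is in locker 4 (prior 2/9): the attendant has 3 equally likely choices, so probability 1/3; weight (2/9)·(1/3) = 2/27.
If it is in locker 5 (prior 2/9): the attendant opened locker 5, so this case is ruled out; weight (2/9)·0 = 0.
The weights sum to 25/108.
So P(the prize voucher in locker 4 | the attendant opened locker 5) = (2/27) / (25/108) = 8/25.

8/25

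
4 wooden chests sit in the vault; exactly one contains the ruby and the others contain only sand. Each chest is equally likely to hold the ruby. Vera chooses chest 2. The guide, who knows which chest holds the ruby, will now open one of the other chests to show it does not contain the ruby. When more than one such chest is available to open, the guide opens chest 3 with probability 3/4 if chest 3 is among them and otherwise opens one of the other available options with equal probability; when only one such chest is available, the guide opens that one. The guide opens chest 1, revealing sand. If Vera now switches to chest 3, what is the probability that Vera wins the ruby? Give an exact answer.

Condition on the true location of the ruby.
If it is in chest 1 (prior 1/4): the guide opened chest 1, so this case is ruled out; weight (1/4)·0 = 0.
If it is in chest 2 (prior 1/4): chest 3 is available but not opened; chest 1 gets probability (1 − 3/4)/2 = 1/8; weight (1/4)·(1/8) = 1/32.
If it is in chest 3 (prior 1/4): chest 3 holds the prize so is unavailable; the guide chooses uniformly among the 2 others, probability 1/2; weight (1/4)·(1/2) = 1/8.
If it is in chest 4 (prior 1/4): chest 3 is available but not opened, probability 1/4; weight (1/4)·(1/4) = 1/16.
The weights sum to 7/32.
So P(the ruby in chest 3 | the guide opened chest 1) = (1/8) / (7/32) = 4/7.

4/7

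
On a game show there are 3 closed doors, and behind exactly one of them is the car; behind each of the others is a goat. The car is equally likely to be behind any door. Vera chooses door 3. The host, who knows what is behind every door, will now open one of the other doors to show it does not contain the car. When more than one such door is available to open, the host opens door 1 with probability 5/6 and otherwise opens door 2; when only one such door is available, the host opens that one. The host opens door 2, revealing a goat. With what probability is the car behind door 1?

Consider each possible location of the car in turn.
If it is behind door 1 (prior 1/3): only door 2 is available, probability 1; weight (1/3)·1 = 1/3.
If it is behind door 2 (prior 1/3): the host opened door 2, so this case is ruled out; weight (1/3)·0 = 0.
If it is behind door 3 (prior 1/3): door 1 is available but not opened, probability 1/6; weight (1/3)·(1/6) = 1/18.
The weights sum to 7/18.
So P(the car behind door 1 | the host opened door 2) = (1/3) / (7/18) = 6/7.

6/7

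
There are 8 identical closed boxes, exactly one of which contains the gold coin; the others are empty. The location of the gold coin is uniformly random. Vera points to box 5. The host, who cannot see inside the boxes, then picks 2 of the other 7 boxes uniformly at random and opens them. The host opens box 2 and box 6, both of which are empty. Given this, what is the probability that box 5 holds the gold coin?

Because the host chose which boxes to open without knowing where the gold coin is, the choice is independent of the prize location. Learning that none of the 2 opened boxes holds the gold coin simply rules out those 2 locations and leaves the remaining 6 boxes still equally likely by symmetry.
So P(the gold coin in box 5) = 1/6.

1/6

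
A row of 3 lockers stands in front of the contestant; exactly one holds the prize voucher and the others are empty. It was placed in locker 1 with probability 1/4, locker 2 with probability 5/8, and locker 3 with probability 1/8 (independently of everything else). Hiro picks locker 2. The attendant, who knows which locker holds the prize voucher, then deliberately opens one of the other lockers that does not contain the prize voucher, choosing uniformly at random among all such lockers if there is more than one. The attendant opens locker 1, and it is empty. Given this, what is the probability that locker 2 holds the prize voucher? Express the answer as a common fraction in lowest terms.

5/7

Apply Bayes' rule, conditioning on where the prize voucher actually is.
If it is in locker 1 (prior 1/4): the attendant opened locker 1, so this case is ruled out; weight (1/4)·0 = 0.
If it is in locker 2 (prior 5/8): the attendant has 2 equally likely choices, so probability 1/2; weight (5/8)·(1/2) = 5/16.
If it is in locker 3 (prior 1/8): the attendant has no choice, probability 1; weight (1/8)·1 = 1/8.
The weights sum to 7/16.
So P(the prize voucher in locker 2 | the attendant opened locker 1) = (5/16) / (7/16) = 5/7.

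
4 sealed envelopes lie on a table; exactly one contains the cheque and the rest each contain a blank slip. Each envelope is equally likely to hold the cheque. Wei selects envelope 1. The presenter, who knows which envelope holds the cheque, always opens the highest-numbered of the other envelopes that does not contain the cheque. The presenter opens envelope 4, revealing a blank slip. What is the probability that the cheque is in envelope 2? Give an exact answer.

1/3

Apply Bayes' rule, conditioning on where the cheque actually is.
If it is in any of envelopes 1, 2, and 3 (prior 1/4 each): envelope 4 is the highest-numbered option available, probability 1; weight (1/4)·1 = 1/4 each.
If it is in envelope 4 (prior 1/4): the presenter opened envelope 4, so this case is ruled out; weight (1/4)·0 = 0.
The weights sum to 3/4.
So P(the cheque in envelope 2 | the presenter opened envelope 4) = (1/4) / (3/4) = 1/3.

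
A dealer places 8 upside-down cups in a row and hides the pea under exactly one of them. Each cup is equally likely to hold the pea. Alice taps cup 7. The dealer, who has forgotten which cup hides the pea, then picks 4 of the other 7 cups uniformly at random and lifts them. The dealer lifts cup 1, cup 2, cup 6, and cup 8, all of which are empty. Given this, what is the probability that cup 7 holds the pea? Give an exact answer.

1/4

Because the dealer chose which cups to lift without knowing where the pea is, the choice is independent of the prize location. Learning that none of the 4 opened cups holds the pea simply rules out those 4 locations and leaves the remaining 4 cups still equally likely by symmetry.
So P(the pea under cup 7) = 1/4.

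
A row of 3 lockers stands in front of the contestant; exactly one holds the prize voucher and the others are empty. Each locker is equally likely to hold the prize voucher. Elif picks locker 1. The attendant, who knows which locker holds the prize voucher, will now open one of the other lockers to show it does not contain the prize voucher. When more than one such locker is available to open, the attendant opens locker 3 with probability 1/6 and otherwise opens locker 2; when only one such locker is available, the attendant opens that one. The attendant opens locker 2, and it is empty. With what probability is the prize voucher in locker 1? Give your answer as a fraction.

Consider each possible location of the prize voucher in turn.
If it is in locker 1 (prior 1/3): locker 3 is available but not opened, probability 5/6; weight (1/3)·(5/6) = 5/18.
If it is in locker 2 (prior 1/3): the attendant opened locker 2, so this case is ruled out; weight (1/3)·0 = 0.
If it is in locker 3 (prior 1/3): only locker 2 is available, probability 1; weight (1/3)·1 = 1/3.
The weights sum to 11/18.
So P(the prize voucher in locker 1 | the attendant opened locker 2) = (5/18) / (11/18) = 5/11.

5/11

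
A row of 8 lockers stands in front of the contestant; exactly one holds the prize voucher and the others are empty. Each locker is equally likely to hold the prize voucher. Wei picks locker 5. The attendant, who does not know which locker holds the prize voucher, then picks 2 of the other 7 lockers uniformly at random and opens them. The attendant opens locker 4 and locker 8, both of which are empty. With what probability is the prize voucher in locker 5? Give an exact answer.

Apply Bayes' rule, conditioning on where the prize voucher actually is.
If it is in any of lockers 1, 2, 3, 5, 6, and 7 (prior 1/8 each): the attendant picks exactly this set with probability 1/21 regardless, and none is the prize; weight (1/8)·(1/21) = 1/168 each.
If it is in either of lockers 4 and 8 (prior 1/8 each): that locker was opened and seen not to hold the prize — ruled out; weight (1/8)·0 = 0 each.
The weights sum to 1/28.
So P(the prize voucher in locker 5 | the attendant opened locker 4 and locker 8) = (1/168) / (1/28) = 1/6.

1/6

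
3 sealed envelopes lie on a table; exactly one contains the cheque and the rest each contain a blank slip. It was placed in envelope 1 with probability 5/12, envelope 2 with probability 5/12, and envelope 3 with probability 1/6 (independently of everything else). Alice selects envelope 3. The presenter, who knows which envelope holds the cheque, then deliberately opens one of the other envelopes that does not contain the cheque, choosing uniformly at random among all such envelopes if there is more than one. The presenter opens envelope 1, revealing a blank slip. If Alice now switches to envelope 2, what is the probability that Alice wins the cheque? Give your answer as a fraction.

Condition on the true location of the cheque.
If it is in envelope 1 (prior 5/12): the presenter opened envelope 1, so this case is ruled out; weight (5/12)·0 = 0.
If it is in envelope 2 (prior 5/12): the presenter has no choice, probability 1; weight (5/12)·1 = 5/12.
If it is in envelope 3 (prior 1/6): the presenter has 2 equally likely choices, so probability 1/2; weight (1/6)·(1/2) = 1/12.
The weights sum to 1/2.
So P(the cheque in envelope 2 | the presenter opened envelope 1) = (5/12) / (1/2) = 5/6.

5/6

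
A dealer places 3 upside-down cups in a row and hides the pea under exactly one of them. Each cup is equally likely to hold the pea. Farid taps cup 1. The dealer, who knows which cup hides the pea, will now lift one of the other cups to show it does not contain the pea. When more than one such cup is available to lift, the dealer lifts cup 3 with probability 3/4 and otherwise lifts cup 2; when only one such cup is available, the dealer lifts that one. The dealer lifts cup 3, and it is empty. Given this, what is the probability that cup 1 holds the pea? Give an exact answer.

Condition on the true location of the pea.
If it is under cup 1 (prior 1/3): cup 3 is available, opened with probability 3/4; weight (1/3)·(3/4) = 1/4.
If it is under cup 2 (prior 1/3): only cup 3 is available, probability 1; weight (1/3)·1 = 1/3.
If it is under cup 3 (prior 1/3): the dealer opened cup 3, so this case is ruled out; weight (1/3)·0 = 0.
The weights sum to 7/12.
So P(the pea under cup 1 | the dealer opened cup 3) = (1/4) / (7/12) = 3/7.

3/7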